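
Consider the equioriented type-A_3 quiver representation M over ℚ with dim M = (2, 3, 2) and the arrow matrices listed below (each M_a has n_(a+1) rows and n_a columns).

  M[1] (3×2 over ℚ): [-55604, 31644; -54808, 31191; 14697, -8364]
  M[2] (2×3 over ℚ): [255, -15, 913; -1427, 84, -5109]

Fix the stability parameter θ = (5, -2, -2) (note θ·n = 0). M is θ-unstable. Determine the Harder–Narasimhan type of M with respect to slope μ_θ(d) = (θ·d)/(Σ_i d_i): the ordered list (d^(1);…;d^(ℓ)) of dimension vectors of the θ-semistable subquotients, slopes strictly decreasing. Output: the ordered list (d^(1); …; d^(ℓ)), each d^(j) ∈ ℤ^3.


Via rank(M_{q-1}∘⋯∘M_p): M ≅ I[1,3]^2, I[2,2].
μ_θ-semistable layers: μ^(1)=1/3; μ^(2)=-2

((2, 2, 2); (0, 1, 0))


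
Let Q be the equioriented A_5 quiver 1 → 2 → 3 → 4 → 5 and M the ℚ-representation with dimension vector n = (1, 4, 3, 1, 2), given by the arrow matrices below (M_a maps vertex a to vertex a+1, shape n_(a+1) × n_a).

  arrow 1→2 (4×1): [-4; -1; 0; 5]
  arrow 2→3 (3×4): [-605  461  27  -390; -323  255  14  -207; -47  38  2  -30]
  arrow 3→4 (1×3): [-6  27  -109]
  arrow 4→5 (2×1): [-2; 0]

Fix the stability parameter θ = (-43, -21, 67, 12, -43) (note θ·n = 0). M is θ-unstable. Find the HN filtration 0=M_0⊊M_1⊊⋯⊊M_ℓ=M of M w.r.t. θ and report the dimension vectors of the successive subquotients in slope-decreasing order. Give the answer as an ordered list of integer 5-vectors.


Barcode: M ≅ I[1,3], I[2,2], I[2,3], I[2,5], I[5,5]. HN layers by μ_θ (4 steps, strictly decreasing):
  μ^(1)=67; μ^(2)=12; μ^(3)=-21; μ^(4)=-43

((0, 0, 2, 0, 0); (0, 0, 1, 1, 1); (0, 4, 0, 0, 0); (1, 0, 0, 0, 1))


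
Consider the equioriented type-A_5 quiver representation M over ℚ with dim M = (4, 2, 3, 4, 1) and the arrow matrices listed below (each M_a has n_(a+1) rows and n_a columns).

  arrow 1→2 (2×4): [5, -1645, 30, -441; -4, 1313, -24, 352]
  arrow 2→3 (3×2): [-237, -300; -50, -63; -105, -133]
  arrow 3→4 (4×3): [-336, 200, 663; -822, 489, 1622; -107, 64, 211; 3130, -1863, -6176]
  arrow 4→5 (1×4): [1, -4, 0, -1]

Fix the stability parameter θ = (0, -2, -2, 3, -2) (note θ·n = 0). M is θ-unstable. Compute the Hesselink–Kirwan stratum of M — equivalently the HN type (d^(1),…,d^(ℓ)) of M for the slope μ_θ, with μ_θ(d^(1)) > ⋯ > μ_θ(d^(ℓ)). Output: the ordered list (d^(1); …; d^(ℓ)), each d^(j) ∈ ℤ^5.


Via rank(M_{q-1}∘⋯∘M_p): M ≅ I[1,1]^2, I[1,4], I[1,5], I[3,4], I[4,4].
μ_θ-semistable layers: μ^(1)=3; μ^(2)=1/2; μ^(3)=0; μ^(4)=-4/3; μ^(5)=-2

((0, 0, 0, 3, 0); (0, 0, 0, 1, 1); (2, 0, 0, 0, 0); (2, 2, 2, 0, 0); (0, 0, 1, 0, 0))


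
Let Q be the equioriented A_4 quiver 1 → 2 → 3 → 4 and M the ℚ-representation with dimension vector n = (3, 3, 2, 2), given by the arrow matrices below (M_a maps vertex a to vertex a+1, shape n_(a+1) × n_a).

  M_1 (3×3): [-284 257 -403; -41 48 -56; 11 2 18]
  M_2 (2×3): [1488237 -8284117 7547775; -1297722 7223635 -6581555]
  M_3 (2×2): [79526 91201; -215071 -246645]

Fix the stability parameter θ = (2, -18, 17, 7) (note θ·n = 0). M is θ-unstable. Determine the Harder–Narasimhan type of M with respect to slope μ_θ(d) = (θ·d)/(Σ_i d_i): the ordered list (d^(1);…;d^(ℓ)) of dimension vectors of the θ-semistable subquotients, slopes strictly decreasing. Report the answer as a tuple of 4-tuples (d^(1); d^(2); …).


Via rank(M_{q-1}∘⋯∘M_p): M ≅ I[1,1], I[1,4]^2, I[2,2].
μ_θ-semistable layers: μ^(1)=12; μ^(2)=2; μ^(3)=-8; μ^(4)=-18

((0, 0, 2, 2); (1, 0, 0, 0); (2, 2, 0, 0); (0, 1, 0, 0))


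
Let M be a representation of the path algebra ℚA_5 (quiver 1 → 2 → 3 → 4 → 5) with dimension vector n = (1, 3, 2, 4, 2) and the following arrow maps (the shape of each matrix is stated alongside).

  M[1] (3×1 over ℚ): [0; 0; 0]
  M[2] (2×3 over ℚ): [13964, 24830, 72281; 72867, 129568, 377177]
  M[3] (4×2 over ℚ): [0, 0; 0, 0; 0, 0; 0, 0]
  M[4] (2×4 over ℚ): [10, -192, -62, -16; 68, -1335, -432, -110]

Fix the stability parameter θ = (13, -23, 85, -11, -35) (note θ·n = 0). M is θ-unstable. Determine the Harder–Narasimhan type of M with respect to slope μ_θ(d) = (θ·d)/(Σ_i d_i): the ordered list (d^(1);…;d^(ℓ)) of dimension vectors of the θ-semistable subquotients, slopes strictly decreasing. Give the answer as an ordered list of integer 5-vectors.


Barcode: M ≅ I[1,1], I[2,2], I[2,3]^2, I[4,4]^2, I[4,5]^2. HN layers by μ_θ (4 steps, strictly decreasing):
  μ^(1)=85; μ^(2)=13; μ^(3)=-11; μ^(4)=-23

((0, 0, 2, 0, 0); (1, 0, 0, 0, 0); (0, 0, 0, 2, 0); (0, 3, 0, 2, 2))


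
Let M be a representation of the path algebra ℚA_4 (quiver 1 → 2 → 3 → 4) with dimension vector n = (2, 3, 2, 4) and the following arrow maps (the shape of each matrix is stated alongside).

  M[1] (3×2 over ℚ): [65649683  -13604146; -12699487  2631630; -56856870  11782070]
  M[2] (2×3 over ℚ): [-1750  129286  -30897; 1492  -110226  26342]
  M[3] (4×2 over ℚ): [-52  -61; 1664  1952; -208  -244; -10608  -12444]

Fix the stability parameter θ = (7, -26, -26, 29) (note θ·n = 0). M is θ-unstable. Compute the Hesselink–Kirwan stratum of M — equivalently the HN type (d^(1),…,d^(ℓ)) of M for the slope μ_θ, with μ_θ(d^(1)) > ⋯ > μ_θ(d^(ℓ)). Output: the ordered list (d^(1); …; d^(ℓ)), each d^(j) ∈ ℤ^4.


Interval decomposition of M: I[1,3], I[1,4], I[2,2], I[4,4]^3.
HN type (ℓ=3): μ^(1)=29; μ^(2)=-15; μ^(3)=-26

((0, 0, 0, 4); (2, 2, 2, 0); (0, 1, 0, 0))


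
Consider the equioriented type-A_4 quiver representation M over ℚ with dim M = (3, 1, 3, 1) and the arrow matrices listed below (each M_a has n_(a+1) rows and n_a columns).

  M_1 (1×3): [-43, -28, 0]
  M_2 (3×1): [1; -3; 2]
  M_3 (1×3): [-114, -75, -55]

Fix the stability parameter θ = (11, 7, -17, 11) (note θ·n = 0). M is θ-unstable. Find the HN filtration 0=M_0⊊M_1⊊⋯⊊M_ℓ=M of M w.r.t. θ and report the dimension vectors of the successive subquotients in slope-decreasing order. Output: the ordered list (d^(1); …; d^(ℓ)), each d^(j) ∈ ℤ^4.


Interval decomposition of M: I[1,1]^2, I[1,4], I[3,3]^2.
HN type (ℓ=3): μ^(1)=11; μ^(2)=1/3; μ^(3)=-17

((2, 0, 0, 1); (1, 1, 1, 0); (0, 0, 2, 0))


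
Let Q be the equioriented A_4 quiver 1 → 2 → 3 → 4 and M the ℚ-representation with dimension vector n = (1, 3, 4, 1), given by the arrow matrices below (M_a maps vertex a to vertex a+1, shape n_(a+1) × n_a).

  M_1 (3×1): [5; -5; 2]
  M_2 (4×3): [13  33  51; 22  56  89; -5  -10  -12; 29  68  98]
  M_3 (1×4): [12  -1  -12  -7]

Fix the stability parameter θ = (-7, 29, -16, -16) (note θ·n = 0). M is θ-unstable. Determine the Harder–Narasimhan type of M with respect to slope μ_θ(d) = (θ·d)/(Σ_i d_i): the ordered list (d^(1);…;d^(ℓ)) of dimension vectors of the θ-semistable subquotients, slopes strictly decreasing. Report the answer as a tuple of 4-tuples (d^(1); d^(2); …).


Interval decomposition of M: I[1,4], I[2,3]^2, I[3,3].
HN type (ℓ=4): μ^(1)=13/2; μ^(2)=-1; μ^(3)=-7; μ^(4)=-16

((0, 2, 2, 0); (0, 1, 1, 1); (1, 0, 0, 0); (0, 0, 1, 0))


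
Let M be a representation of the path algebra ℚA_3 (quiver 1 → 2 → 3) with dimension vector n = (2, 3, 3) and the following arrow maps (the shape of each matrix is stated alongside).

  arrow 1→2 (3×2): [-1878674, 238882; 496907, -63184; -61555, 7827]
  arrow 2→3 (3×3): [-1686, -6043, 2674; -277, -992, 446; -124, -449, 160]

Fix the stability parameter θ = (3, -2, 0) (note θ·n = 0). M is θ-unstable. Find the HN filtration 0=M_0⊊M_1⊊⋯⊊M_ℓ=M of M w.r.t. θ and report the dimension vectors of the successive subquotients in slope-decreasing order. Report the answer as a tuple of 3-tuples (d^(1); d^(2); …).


Via rank(M_{q-1}∘⋯∘M_p): M ≅ I[1,3]^2, I[2,3].
μ_θ-semistable layers: μ^(1)=1/3; μ^(2)=0; μ^(3)=-2

((2, 2, 2); (0, 0, 1); (0, 1, 0))


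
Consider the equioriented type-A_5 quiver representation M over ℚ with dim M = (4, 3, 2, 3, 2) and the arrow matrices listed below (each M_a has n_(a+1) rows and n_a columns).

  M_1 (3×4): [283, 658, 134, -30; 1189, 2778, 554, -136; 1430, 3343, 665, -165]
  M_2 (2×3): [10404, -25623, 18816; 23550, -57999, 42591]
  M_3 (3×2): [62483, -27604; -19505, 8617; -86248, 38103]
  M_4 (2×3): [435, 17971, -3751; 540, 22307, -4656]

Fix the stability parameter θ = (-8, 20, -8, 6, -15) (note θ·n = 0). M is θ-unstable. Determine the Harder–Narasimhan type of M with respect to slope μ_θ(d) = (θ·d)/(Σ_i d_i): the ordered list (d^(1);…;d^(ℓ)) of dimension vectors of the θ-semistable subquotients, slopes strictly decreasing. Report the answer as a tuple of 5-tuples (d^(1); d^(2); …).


Barcode: M ≅ I[1,1], I[1,2], I[1,5]^2, I[4,4]. HN layers by μ_θ (4 steps, strictly decreasing):
  μ^(1)=20; μ^(2)=6; μ^(3)=3/4; μ^(4)=-8

((0, 1, 0, 0, 0); (0, 0, 0, 1, 0); (0, 2, 2, 2, 2); (4, 0, 0, 0, 0))


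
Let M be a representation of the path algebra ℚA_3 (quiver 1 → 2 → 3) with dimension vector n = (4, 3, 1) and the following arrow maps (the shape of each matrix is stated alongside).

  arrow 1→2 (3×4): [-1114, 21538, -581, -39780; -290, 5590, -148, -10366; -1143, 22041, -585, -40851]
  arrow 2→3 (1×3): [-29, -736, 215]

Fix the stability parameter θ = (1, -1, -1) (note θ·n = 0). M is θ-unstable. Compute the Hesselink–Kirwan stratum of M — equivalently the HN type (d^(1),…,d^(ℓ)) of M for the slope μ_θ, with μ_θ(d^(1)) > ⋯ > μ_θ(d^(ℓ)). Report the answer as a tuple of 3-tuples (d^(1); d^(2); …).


Via rank(M_{q-1}∘⋯∘M_p): M ≅ I[1,1]^2, I[1,2], I[1,3], I[2,2].
μ_θ-semistable layers: μ^(1)=1; μ^(2)=0; μ^(3)=-1/3; μ^(4)=-1

((2, 0, 0); (1, 1, 0); (1, 1, 1); (0, 1, 0))


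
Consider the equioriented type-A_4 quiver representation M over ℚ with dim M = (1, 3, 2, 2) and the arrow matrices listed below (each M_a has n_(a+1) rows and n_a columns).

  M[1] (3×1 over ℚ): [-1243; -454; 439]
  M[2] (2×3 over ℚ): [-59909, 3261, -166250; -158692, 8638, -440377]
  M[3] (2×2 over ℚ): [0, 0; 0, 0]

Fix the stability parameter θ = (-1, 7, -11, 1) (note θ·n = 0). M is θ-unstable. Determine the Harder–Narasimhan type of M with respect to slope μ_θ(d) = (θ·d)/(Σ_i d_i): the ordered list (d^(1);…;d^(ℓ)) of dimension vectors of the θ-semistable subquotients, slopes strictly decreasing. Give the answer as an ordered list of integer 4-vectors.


Via rank(M_{q-1}∘⋯∘M_p): M ≅ I[1,3], I[2,2], I[2,3], I[4,4]^2.
μ_θ-semistable layers: μ^(1)=7; μ^(2)=1; μ^(3)=-5/3; μ^(4)=-2

((0, 1, 0, 0); (0, 0, 0, 2); (1, 1, 1, 0); (0, 1, 1, 0))


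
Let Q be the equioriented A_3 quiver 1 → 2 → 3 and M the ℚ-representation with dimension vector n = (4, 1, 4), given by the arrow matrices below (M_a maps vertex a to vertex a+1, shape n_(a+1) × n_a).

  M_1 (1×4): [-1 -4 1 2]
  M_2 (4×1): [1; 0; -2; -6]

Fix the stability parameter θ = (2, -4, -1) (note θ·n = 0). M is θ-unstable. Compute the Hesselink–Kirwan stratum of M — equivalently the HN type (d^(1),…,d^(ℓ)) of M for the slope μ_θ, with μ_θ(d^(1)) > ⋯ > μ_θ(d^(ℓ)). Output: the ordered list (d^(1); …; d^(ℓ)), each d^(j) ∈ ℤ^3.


Via rank(M_{q-1}∘⋯∘M_p): M ≅ I[1,1]^3, I[1,3], I[3,3]^3.
μ_θ-semistable layers: μ^(1)=2; μ^(2)=-1

((3, 0, 0); (1, 1, 4))


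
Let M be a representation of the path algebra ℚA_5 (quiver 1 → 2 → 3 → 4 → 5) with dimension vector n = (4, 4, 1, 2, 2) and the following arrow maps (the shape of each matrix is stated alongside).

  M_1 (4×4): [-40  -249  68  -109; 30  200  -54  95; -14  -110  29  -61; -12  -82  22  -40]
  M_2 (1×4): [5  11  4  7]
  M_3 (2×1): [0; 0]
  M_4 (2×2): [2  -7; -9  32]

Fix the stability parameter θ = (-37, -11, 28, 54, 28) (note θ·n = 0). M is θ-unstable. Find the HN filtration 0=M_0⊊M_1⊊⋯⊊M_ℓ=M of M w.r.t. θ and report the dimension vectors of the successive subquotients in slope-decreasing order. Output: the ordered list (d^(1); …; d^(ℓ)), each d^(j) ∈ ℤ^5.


Via rank(M_{q-1}∘⋯∘M_p): M ≅ I[1,1], I[1,2]^2, I[1,3], I[2,2], I[4,5]^2.
μ_θ-semistable layers: μ^(1)=41; μ^(2)=28; μ^(3)=-11; μ^(4)=-37

((0, 0, 0, 2, 2); (0, 0, 1, 0, 0); (0, 4, 0, 0, 0); (4, 0, 0, 0, 0))


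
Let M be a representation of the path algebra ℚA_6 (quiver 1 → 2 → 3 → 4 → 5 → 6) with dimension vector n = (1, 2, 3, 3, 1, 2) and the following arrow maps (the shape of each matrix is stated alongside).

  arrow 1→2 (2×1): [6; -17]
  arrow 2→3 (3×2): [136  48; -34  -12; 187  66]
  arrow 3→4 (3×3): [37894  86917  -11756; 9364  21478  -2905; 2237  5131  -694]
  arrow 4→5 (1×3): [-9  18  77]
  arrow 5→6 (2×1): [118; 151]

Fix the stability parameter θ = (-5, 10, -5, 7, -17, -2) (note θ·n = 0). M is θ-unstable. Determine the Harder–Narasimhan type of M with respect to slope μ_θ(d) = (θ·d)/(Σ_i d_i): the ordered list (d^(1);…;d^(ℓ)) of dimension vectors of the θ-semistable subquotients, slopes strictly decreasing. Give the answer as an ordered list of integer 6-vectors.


Barcode: M ≅ I[1,2], I[2,4], I[3,4], I[3,6], I[6,6]. HN layers by μ_θ (5 steps, strictly decreasing):
  μ^(1)=10; μ^(2)=7; μ^(3)=5/2; μ^(4)=-2; μ^(5)=-5

((0, 1, 0, 0, 0, 0); (0, 0, 0, 2, 0, 0); (0, 1, 1, 0, 0, 0); (0, 0, 0, 0, 0, 2); (1, 0, 2, 1, 1, 0))


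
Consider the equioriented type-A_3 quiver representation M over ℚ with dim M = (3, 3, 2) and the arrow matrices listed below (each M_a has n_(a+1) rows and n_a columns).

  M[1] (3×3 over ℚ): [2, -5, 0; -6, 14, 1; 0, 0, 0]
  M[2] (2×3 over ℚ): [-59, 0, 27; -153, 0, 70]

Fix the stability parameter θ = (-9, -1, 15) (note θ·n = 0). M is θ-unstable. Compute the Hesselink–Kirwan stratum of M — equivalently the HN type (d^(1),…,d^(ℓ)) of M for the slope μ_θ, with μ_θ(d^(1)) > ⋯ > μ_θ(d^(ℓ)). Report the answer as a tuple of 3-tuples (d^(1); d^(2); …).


Barcode: M ≅ I[1,1], I[1,2], I[1,3], I[2,3]. HN layers by μ_θ (3 steps, strictly decreasing):
  μ^(1)=15; μ^(2)=-1; μ^(3)=-9

((0, 0, 2); (0, 3, 0); (3, 0, 0))


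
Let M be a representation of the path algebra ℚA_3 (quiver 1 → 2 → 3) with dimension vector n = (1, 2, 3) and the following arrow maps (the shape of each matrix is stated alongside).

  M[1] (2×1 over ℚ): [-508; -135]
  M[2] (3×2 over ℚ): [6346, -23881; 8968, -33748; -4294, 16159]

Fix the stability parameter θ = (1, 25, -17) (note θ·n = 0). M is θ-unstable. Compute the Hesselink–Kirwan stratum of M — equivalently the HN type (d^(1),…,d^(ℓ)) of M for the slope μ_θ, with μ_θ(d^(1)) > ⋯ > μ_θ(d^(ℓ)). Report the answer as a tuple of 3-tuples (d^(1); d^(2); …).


Barcode: M ≅ I[1,3], I[2,2], I[3,3]^2. HN layers by μ_θ (4 steps, strictly decreasing):
  μ^(1)=25; μ^(2)=4; μ^(3)=1; μ^(4)=-17

((0, 1, 0); (0, 1, 1); (1, 0, 0); (0, 0, 2))


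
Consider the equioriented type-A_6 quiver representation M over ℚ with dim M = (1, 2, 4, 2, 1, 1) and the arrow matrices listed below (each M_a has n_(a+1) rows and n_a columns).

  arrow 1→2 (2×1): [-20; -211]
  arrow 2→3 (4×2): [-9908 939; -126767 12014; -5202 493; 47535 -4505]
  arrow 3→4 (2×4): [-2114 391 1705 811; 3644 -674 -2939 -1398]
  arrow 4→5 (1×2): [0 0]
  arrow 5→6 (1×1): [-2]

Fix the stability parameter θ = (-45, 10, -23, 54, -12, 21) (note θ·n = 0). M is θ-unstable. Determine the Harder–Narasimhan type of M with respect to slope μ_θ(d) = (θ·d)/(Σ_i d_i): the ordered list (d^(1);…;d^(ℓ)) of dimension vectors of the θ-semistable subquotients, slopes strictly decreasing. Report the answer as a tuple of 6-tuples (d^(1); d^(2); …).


Interval decomposition of M: I[1,4], I[2,4], I[3,3]^2, I[5,6].
HN type (ℓ=6): μ^(1)=54; μ^(2)=21; μ^(3)=-13/2; μ^(4)=-12; μ^(5)=-23; μ^(6)=-45

((0, 0, 0, 2, 0, 0); (0, 0, 0, 0, 0, 1); (0, 2, 2, 0, 0, 0); (0, 0, 0, 0, 1, 0); (0, 0, 2, 0, 0, 0); (1, 0, 0, 0, 0, 0))


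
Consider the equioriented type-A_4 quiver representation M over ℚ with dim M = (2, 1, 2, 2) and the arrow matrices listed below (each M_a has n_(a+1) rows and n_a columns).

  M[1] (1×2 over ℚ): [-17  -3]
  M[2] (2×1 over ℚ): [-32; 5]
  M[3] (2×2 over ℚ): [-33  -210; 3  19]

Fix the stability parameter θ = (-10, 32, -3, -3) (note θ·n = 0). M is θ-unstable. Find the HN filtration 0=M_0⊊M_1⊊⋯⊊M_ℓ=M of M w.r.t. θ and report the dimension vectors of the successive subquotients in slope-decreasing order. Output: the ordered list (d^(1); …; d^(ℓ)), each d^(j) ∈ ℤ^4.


Barcode: M ≅ I[1,1], I[1,4], I[3,4]. HN layers by μ_θ (3 steps, strictly decreasing):
  μ^(1)=26/3; μ^(2)=-3; μ^(3)=-10

((0, 1, 1, 1); (0, 0, 1, 1); (2, 0, 0, 0))


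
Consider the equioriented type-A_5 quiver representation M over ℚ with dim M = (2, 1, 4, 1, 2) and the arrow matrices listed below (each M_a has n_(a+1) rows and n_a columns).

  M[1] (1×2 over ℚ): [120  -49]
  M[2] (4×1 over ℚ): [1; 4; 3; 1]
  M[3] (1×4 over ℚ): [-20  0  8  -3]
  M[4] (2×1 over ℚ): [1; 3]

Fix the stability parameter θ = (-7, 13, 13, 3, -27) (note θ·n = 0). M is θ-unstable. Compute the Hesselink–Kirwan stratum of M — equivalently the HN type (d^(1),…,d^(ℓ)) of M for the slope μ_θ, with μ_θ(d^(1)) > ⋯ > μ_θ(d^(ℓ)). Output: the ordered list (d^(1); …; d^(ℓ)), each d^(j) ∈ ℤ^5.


Barcode: M ≅ I[1,1], I[1,5], I[3,3]^3, I[5,5]. HN layers by μ_θ (4 steps, strictly decreasing):
  μ^(1)=13; μ^(2)=1/2; μ^(3)=-7; μ^(4)=-27

((0, 0, 3, 0, 0); (0, 1, 1, 1, 1); (2, 0, 0, 0, 0); (0, 0, 0, 0, 1))


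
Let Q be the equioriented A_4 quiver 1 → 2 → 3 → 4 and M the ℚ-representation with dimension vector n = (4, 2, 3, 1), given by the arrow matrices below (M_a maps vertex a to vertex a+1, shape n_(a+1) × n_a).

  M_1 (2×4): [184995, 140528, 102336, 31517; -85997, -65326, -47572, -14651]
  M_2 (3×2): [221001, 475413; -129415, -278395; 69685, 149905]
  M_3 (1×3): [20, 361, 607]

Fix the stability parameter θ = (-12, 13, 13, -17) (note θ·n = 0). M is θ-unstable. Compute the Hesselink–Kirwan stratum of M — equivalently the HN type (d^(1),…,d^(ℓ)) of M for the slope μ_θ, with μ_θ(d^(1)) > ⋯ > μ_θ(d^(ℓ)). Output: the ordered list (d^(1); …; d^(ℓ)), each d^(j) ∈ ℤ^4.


Barcode: M ≅ I[1,1]^2, I[1,2], I[1,3], I[3,3], I[3,4]. HN layers by μ_θ (3 steps, strictly decreasing):
  μ^(1)=13; μ^(2)=-2; μ^(3)=-12

((0, 2, 2, 0); (0, 0, 1, 1); (4, 0, 0, 0))


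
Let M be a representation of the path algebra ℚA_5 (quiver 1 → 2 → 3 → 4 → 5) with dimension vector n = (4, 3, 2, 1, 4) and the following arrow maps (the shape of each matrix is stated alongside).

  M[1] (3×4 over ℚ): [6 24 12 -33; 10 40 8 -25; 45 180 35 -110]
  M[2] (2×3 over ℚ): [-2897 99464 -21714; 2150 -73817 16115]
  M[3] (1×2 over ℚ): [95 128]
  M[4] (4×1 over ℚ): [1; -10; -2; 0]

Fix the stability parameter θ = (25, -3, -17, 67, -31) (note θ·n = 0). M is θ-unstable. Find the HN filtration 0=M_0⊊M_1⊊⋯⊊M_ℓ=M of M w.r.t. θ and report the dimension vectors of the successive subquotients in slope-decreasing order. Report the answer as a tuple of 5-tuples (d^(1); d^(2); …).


Via rank(M_{q-1}∘⋯∘M_p): M ≅ I[1,1]^2, I[1,3], I[1,5], I[2,2], I[5,5]^3.
μ_θ-semistable layers: μ^(1)=25; μ^(2)=18; μ^(3)=5/3; μ^(4)=-3; μ^(5)=-31

((2, 0, 0, 0, 0); (0, 0, 0, 1, 1); (2, 2, 2, 0, 0); (0, 1, 0, 0, 0); (0, 0, 0, 0, 3))


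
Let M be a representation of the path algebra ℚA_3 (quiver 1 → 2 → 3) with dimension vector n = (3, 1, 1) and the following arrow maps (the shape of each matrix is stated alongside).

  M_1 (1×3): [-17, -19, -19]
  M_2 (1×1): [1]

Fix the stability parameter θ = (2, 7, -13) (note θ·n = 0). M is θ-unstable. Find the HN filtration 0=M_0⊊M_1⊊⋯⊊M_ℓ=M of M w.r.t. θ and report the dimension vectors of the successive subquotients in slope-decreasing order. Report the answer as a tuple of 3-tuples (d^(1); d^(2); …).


Via rank(M_{q-1}∘⋯∘M_p): M ≅ I[1,1]^2, I[1,3].
μ_θ-semistable layers: μ^(1)=2; μ^(2)=-4/3

((2, 0, 0); (1, 1, 1))


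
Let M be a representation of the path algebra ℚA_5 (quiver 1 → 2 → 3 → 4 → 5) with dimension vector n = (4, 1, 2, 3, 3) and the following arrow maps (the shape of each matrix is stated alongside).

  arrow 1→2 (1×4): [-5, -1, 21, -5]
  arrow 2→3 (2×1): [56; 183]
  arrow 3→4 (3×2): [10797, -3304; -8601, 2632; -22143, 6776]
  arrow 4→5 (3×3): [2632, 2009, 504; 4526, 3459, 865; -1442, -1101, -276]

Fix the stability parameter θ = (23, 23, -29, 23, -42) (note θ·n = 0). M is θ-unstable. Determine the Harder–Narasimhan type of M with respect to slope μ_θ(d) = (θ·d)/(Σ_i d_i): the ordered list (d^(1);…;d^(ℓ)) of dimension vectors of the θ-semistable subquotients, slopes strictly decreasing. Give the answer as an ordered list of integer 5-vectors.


Interval decomposition of M: I[1,1]^3, I[1,3], I[3,5], I[4,5]^2.
HN type (ℓ=4): μ^(1)=23; μ^(2)=17/3; μ^(3)=-19/2; μ^(4)=-29

((3, 0, 0, 0, 0); (1, 1, 1, 0, 0); (0, 0, 0, 3, 3); (0, 0, 1, 0, 0))


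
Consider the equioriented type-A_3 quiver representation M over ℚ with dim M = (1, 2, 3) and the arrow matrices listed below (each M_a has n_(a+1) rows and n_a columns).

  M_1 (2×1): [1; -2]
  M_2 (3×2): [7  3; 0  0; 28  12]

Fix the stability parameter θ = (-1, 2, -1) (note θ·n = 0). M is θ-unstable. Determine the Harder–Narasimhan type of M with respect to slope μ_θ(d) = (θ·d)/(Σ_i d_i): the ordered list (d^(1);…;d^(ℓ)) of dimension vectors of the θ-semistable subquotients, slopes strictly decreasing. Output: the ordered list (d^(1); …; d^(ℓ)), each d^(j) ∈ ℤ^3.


Barcode: M ≅ I[1,3], I[2,2], I[3,3]^2. HN layers by μ_θ (3 steps, strictly decreasing):
  μ^(1)=2; μ^(2)=1/2; μ^(3)=-1

((0, 1, 0); (0, 1, 1); (1, 0, 2))


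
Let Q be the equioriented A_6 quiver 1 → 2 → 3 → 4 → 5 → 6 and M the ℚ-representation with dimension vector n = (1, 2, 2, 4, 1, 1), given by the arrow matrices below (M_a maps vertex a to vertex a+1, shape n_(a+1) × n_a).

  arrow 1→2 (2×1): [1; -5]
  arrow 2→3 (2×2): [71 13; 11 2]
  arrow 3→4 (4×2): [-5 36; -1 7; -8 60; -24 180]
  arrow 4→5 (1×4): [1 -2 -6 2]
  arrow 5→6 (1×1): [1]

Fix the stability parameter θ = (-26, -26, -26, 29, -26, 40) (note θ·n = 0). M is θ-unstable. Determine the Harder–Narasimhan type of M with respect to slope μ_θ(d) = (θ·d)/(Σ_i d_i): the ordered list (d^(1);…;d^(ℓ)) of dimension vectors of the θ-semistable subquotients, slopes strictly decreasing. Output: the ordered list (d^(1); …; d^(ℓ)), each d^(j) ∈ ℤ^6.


Barcode: M ≅ I[1,6], I[2,4], I[4,4]^2. HN layers by μ_θ (4 steps, strictly decreasing):
  μ^(1)=40; μ^(2)=29; μ^(3)=3/2; μ^(4)=-26

((0, 0, 0, 0, 0, 1); (0, 0, 0, 3, 0, 0); (0, 0, 0, 1, 1, 0); (1, 2, 2, 0, 0, 0))


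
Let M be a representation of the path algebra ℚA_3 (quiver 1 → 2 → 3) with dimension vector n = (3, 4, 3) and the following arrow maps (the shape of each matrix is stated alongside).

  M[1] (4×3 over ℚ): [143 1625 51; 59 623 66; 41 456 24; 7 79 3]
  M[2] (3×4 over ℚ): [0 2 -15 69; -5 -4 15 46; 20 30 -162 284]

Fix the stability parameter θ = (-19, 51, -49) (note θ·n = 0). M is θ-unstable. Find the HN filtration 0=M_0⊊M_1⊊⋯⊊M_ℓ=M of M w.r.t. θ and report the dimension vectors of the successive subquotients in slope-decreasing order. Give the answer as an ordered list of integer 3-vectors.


Barcode: M ≅ I[1,2], I[1,3]^2, I[2,3]. HN layers by μ_θ (3 steps, strictly decreasing):
  μ^(1)=51; μ^(2)=1; μ^(3)=-19

((0, 1, 0); (0, 3, 3); (3, 0, 0))


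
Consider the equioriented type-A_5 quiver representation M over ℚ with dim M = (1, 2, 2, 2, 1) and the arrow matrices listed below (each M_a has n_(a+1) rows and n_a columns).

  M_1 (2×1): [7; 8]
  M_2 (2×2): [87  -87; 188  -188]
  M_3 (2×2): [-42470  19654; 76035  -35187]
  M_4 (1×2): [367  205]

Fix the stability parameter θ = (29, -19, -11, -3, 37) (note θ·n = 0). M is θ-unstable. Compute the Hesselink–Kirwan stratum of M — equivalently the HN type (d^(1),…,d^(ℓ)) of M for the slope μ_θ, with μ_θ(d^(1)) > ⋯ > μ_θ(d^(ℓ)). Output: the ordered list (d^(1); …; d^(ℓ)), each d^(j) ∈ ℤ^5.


Barcode: M ≅ I[1,5], I[2,2], I[3,3], I[4,4]. HN layers by μ_θ (5 steps, strictly decreasing):
  μ^(1)=37; μ^(2)=-1; μ^(3)=-3; μ^(4)=-11; μ^(5)=-19

((0, 0, 0, 0, 1); (1, 1, 1, 1, 0); (0, 0, 0, 1, 0); (0, 0, 1, 0, 0); (0, 1, 0, 0, 0))


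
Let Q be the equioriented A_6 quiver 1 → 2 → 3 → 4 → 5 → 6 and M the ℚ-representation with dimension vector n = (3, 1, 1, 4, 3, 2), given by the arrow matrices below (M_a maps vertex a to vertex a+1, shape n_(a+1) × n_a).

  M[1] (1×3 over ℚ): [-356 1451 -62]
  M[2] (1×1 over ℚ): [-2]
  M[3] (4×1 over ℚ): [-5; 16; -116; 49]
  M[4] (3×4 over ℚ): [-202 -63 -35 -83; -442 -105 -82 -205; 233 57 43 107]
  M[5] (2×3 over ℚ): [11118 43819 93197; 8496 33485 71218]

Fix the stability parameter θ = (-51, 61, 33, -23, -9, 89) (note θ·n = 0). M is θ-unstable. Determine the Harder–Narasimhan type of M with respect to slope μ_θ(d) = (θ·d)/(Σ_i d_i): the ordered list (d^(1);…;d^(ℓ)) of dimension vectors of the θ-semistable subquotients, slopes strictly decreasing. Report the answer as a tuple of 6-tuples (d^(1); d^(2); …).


Interval decomposition of M: I[1,1]^2, I[1,6], I[4,4], I[4,5], I[4,6].
HN type (ℓ=5): μ^(1)=89; μ^(2)=31/2; μ^(3)=-9; μ^(4)=-23; μ^(5)=-51

((0, 0, 0, 0, 0, 2); (0, 1, 1, 1, 1, 0); (0, 0, 0, 0, 2, 0); (0, 0, 0, 3, 0, 0); (3, 0, 0, 0, 0, 0))


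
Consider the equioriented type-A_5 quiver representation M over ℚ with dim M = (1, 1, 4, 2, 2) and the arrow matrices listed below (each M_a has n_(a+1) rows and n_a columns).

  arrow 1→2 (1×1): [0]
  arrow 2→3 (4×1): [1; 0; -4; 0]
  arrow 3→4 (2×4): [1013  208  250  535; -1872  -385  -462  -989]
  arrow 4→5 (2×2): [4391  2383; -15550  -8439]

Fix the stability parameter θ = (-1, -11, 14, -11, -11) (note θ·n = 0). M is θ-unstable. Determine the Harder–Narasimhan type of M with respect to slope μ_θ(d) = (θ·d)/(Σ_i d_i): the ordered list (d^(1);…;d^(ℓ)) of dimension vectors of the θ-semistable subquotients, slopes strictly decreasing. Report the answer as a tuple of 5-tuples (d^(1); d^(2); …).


Interval decomposition of M: I[1,1], I[2,5], I[3,3]^2, I[3,5].
HN type (ℓ=4): μ^(1)=14; μ^(2)=-1; μ^(3)=-8/3; μ^(4)=-11

((0, 0, 2, 0, 0); (1, 0, 0, 0, 0); (0, 0, 2, 2, 2); (0, 1, 0, 0, 0))


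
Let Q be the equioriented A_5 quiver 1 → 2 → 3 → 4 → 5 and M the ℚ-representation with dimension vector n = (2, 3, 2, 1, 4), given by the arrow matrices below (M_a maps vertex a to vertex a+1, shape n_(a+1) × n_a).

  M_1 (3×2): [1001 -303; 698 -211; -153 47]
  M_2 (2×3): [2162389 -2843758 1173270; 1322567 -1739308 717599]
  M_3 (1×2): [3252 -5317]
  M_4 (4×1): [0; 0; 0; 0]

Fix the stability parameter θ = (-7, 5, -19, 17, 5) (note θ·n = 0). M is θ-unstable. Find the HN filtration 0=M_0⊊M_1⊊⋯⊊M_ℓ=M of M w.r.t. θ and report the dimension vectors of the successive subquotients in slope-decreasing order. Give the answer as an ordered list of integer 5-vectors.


Interval decomposition of M: I[1,3], I[1,4], I[2,2], I[5,5]^4.
HN type (ℓ=3): μ^(1)=17; μ^(2)=5; μ^(3)=-7

((0, 0, 0, 1, 0); (0, 1, 0, 0, 4); (2, 2, 2, 0, 0))


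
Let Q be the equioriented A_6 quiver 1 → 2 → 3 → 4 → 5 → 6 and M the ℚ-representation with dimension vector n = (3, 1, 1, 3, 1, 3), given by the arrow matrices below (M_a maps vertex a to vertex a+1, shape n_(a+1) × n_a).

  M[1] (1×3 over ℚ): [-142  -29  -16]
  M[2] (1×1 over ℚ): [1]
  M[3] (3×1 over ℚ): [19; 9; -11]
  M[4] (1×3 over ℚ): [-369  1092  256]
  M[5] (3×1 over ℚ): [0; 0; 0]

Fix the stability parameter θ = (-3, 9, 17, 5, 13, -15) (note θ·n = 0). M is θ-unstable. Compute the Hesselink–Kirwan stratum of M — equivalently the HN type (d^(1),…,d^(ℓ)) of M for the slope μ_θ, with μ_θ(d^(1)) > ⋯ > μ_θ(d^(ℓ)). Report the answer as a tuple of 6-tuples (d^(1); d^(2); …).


Interval decomposition of M: I[1,1]^2, I[1,5], I[4,4]^2, I[6,6]^3.
HN type (ℓ=6): μ^(1)=13; μ^(2)=11; μ^(3)=9; μ^(4)=5; μ^(5)=-3; μ^(6)=-15

((0, 0, 0, 0, 1, 0); (0, 0, 1, 1, 0, 0); (0, 1, 0, 0, 0, 0); (0, 0, 0, 2, 0, 0); (3, 0, 0, 0, 0, 0); (0, 0, 0, 0, 0, 3))


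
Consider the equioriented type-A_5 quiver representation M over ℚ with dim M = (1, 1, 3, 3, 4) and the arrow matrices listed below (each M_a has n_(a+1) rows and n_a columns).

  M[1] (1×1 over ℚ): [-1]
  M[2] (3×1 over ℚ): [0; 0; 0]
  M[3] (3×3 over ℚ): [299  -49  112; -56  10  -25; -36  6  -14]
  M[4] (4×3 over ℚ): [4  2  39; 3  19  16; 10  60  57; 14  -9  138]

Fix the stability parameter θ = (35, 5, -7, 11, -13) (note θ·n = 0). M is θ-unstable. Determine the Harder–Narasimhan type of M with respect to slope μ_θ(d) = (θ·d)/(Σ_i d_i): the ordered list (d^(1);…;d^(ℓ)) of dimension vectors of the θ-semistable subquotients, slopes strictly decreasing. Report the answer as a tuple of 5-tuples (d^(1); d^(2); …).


Interval decomposition of M: I[1,2], I[3,5]^3, I[5,5].
HN type (ℓ=4): μ^(1)=20; μ^(2)=-1; μ^(3)=-7; μ^(4)=-13

((1, 1, 0, 0, 0); (0, 0, 0, 3, 3); (0, 0, 3, 0, 0); (0, 0, 0, 0, 1))


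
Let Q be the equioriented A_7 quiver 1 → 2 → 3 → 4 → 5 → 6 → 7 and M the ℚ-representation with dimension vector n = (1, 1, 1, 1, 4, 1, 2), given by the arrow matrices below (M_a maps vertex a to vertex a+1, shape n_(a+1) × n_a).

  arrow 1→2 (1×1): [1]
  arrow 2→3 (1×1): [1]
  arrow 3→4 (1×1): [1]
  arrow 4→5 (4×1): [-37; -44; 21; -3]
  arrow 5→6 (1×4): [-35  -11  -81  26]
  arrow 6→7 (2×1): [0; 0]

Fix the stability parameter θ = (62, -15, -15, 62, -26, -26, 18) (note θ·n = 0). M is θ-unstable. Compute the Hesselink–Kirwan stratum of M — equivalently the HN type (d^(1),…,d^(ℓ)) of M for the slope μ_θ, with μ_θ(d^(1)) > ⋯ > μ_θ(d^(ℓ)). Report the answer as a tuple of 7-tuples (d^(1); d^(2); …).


Via rank(M_{q-1}∘⋯∘M_p): M ≅ I[1,5], I[5,5]^2, I[5,6], I[7,7]^2.
μ_θ-semistable layers: μ^(1)=18; μ^(2)=32/3; μ^(3)=-26

((0, 0, 0, 1, 1, 0, 2); (1, 1, 1, 0, 0, 0, 0); (0, 0, 0, 0, 3, 1, 0))


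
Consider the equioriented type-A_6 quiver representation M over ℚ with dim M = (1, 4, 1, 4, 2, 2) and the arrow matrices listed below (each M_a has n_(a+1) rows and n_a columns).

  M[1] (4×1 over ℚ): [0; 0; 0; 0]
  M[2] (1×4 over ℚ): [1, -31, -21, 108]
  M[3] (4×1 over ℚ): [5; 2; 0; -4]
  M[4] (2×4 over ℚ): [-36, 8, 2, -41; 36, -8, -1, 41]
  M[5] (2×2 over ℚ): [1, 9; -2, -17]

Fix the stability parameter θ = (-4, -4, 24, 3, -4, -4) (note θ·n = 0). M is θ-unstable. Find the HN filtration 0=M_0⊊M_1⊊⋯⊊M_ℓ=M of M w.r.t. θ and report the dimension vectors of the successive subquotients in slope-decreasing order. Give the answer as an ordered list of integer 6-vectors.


Interval decomposition of M: I[1,1], I[2,2]^3, I[2,4], I[4,4], I[4,6]^2.
HN type (ℓ=4): μ^(1)=27/2; μ^(2)=3; μ^(3)=-5/3; μ^(4)=-4

((0, 0, 1, 1, 0, 0); (0, 0, 0, 1, 0, 0); (0, 0, 0, 2, 2, 2); (1, 4, 0, 0, 0, 0))


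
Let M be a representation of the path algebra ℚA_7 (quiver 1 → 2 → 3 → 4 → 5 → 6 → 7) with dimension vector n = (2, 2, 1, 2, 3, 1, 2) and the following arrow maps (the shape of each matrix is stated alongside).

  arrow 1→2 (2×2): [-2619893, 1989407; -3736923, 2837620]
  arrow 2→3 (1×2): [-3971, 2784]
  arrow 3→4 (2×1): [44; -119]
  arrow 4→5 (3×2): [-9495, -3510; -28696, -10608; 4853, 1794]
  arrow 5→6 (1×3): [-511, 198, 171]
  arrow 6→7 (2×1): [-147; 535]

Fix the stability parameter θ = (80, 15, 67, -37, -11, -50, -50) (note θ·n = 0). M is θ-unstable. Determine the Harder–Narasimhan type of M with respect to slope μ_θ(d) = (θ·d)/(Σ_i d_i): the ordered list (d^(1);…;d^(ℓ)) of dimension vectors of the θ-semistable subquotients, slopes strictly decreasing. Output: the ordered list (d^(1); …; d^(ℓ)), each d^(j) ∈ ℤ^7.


Via rank(M_{q-1}∘⋯∘M_p): M ≅ I[1,2], I[1,5], I[4,4], I[5,5], I[5,7], I[7,7].
μ_θ-semistable layers: μ^(1)=95/2; μ^(2)=114/5; μ^(3)=-11; μ^(4)=-37; μ^(5)=-50

((1, 1, 0, 0, 0, 0, 0); (1, 1, 1, 1, 1, 0, 0); (0, 0, 0, 0, 1, 0, 0); (0, 0, 0, 1, 1, 1, 1); (0, 0, 0, 0, 0, 0, 1))


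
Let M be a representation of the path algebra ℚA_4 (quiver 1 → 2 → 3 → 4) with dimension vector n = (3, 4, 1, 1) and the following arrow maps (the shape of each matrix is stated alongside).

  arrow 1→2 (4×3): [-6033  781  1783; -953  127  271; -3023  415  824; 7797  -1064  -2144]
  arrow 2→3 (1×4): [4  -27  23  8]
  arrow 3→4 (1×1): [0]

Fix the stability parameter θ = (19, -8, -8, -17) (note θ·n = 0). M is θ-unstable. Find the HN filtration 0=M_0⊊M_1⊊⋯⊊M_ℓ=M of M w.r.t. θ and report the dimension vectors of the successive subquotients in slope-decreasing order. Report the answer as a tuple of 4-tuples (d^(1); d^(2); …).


Via rank(M_{q-1}∘⋯∘M_p): M ≅ I[1,2]^2, I[1,3], I[2,2], I[4,4].
μ_θ-semistable layers: μ^(1)=11/2; μ^(2)=1; μ^(3)=-8; μ^(4)=-17

((2, 2, 0, 0); (1, 1, 1, 0); (0, 1, 0, 0); (0, 0, 0, 1))


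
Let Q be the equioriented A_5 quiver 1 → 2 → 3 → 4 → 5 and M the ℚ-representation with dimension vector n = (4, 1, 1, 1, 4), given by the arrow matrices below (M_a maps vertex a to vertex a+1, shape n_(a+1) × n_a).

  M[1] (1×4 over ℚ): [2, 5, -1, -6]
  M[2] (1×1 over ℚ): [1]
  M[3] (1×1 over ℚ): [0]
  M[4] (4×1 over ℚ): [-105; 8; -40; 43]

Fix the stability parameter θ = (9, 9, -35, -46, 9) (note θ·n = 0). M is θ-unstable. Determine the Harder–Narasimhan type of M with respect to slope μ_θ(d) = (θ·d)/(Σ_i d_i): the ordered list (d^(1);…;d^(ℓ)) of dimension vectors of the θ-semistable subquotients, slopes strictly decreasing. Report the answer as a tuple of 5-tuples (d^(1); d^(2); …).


Via rank(M_{q-1}∘⋯∘M_p): M ≅ I[1,1]^3, I[1,3], I[4,5], I[5,5]^3.
μ_θ-semistable layers: μ^(1)=9; μ^(2)=-17/3; μ^(3)=-46

((3, 0, 0, 0, 4); (1, 1, 1, 0, 0); (0, 0, 0, 1, 0))


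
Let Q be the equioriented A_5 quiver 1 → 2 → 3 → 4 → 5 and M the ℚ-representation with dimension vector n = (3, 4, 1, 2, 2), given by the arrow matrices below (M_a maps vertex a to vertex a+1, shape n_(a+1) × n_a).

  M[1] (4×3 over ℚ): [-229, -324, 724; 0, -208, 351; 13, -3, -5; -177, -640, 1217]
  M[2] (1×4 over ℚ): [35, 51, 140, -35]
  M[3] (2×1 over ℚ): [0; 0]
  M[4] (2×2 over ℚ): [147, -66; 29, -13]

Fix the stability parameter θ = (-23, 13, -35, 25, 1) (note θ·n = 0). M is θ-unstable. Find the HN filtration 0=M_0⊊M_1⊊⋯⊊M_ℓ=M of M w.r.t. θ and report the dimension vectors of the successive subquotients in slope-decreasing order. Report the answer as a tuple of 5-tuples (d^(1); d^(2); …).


Barcode: M ≅ I[1,2]^2, I[1,3], I[2,2], I[4,5]^2. HN layers by μ_θ (3 steps, strictly decreasing):
  μ^(1)=13; μ^(2)=-11; μ^(3)=-23

((0, 3, 0, 2, 2); (0, 1, 1, 0, 0); (3, 0, 0, 0, 0))


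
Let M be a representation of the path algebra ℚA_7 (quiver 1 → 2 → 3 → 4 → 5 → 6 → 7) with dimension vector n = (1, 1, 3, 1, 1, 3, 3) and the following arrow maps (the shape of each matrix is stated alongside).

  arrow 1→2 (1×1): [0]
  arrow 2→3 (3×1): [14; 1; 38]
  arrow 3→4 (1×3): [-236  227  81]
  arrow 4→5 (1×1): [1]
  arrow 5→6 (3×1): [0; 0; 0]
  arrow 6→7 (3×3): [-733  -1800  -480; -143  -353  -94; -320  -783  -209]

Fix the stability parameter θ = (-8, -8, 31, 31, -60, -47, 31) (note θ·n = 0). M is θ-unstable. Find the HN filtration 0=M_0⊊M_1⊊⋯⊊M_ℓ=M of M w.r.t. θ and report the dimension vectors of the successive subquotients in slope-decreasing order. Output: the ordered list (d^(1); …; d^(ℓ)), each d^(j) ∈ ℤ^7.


Interval decomposition of M: I[1,1], I[2,5], I[3,3]^2, I[6,7]^3.
HN type (ℓ=4): μ^(1)=31; μ^(2)=2/3; μ^(3)=-8; μ^(4)=-47

((0, 0, 2, 0, 0, 0, 3); (0, 0, 1, 1, 1, 0, 0); (1, 1, 0, 0, 0, 0, 0); (0, 0, 0, 0, 0, 3, 0))


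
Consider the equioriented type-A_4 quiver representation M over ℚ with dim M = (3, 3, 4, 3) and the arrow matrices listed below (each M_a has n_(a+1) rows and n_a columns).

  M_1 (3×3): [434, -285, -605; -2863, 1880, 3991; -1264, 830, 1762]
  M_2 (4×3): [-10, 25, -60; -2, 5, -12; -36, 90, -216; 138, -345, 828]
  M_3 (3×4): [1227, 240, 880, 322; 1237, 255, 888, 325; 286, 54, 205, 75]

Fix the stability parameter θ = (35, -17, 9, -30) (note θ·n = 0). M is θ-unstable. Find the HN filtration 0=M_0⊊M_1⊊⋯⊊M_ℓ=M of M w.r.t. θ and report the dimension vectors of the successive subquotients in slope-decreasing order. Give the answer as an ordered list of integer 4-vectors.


Interval decomposition of M: I[1,1], I[1,2], I[1,4], I[2,2], I[3,3], I[3,4]^2.
HN type (ℓ=5): μ^(1)=35; μ^(2)=9; μ^(3)=-3/4; μ^(4)=-21/2; μ^(5)=-17

((1, 0, 0, 0); (1, 1, 1, 0); (1, 1, 1, 1); (0, 0, 2, 2); (0, 1, 0, 0))


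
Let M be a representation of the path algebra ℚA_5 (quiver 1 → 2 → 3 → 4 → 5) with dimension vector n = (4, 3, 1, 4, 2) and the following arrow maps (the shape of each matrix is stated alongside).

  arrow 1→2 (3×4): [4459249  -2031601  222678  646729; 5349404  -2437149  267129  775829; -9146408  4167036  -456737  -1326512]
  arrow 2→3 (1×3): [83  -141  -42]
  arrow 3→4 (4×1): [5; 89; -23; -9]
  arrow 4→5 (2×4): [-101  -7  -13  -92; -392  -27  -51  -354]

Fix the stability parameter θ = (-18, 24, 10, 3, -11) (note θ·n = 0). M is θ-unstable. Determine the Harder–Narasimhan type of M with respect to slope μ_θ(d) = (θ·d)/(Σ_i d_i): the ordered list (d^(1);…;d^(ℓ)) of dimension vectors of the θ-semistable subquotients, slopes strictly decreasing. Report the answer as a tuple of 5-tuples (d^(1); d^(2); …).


Interval decomposition of M: I[1,1], I[1,2]^2, I[1,5], I[4,4]^2, I[4,5].
HN type (ℓ=5): μ^(1)=24; μ^(2)=13/2; μ^(3)=3; μ^(4)=-4; μ^(5)=-18

((0, 2, 0, 0, 0); (0, 1, 1, 1, 1); (0, 0, 0, 2, 0); (0, 0, 0, 1, 1); (4, 0, 0, 0, 0))


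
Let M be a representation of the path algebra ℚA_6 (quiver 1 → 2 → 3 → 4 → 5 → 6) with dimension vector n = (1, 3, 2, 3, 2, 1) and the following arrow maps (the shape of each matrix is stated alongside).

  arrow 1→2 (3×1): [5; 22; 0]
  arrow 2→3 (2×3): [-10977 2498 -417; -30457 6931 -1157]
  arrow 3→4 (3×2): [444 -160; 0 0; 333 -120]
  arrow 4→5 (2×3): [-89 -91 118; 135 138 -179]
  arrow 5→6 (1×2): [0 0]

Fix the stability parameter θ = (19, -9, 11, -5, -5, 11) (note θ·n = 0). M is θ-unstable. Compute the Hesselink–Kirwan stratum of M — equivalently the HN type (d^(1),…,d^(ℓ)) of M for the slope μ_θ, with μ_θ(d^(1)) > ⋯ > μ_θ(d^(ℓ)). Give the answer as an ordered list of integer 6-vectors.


Via rank(M_{q-1}∘⋯∘M_p): M ≅ I[1,5], I[2,2], I[2,3], I[4,4], I[4,5], I[6,6].
μ_θ-semistable layers: μ^(1)=11; μ^(2)=11/5; μ^(3)=-5; μ^(4)=-9

((0, 0, 1, 0, 0, 1); (1, 1, 1, 1, 1, 0); (0, 0, 0, 2, 1, 0); (0, 2, 0, 0, 0, 0))


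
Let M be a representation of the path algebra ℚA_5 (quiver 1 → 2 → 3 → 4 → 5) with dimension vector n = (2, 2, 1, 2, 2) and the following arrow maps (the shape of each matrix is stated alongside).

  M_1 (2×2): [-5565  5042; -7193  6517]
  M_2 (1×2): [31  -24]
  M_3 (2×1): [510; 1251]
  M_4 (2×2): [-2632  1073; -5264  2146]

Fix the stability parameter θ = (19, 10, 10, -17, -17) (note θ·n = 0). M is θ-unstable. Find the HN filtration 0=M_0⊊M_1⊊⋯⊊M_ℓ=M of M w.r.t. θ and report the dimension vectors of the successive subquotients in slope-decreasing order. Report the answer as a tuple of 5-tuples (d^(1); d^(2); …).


Via rank(M_{q-1}∘⋯∘M_p): M ≅ I[1,2], I[1,5], I[4,4], I[5,5].
μ_θ-semistable layers: μ^(1)=29/2; μ^(2)=1; μ^(3)=-17

((1, 1, 0, 0, 0); (1, 1, 1, 1, 1); (0, 0, 0, 1, 1))
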